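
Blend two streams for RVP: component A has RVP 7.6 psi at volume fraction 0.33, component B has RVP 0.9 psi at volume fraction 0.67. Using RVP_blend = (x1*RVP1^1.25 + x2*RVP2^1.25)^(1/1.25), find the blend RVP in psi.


Chevron index: RVP_blend = (sum xi*RVPi^1.25)^(1/1.25)
RVP^1.25 terms: 0.33 * 7.6^1.25 + 0.67 * 0.9^1.25 = 4.75152
RVP_blend = 4.75152^(1/1.25) = 3.479

3.479 psi


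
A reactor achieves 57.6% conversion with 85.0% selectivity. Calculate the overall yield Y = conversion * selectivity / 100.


Overall yield = conversion (%) * selectivity (%) / 100
Conversion = 57.6%, Selectivity = 85.0%
Y = 57.6 * 85.0 / 100
= 48.96 %

48.96 %


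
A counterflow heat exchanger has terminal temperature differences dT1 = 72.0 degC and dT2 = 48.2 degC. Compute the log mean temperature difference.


LMTD = (dT1 - dT2) / ln(dT1/dT2)
= (72.0 - 48.2) / ln(72.0 / 48.2) = 23.8 / 0.401307 = 59.31

59.31 degC


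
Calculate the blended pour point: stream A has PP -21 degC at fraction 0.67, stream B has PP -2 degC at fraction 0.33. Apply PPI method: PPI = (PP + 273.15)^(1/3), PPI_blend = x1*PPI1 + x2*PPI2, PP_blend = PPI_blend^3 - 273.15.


PPI_1 = (-21 + 273.15)^(1/3) = 6.317613
PPI_2 = (-2 + 273.15)^(1/3) = 6.472467
PPI_blend = 0.67 * 6.317613 + 0.33 * 6.472467 = 6.368715
PP_blend = 6.368715^3 - 273.15 = 258.3185 - 273.15 = -14.83

-14.83 degC


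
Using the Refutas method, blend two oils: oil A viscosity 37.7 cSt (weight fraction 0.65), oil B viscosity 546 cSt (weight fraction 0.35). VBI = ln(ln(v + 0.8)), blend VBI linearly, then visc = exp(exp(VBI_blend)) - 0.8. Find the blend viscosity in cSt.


Refutas method: VBN_i = 14.534*ln(ln(visc_i + 0.8)) + 10.975, blended linearly by mass fraction; since VBN is linear in VBI_i = ln(ln(visc_i + 0.8)) and the fractions sum to 1, blend VBI directly: visc = exp(exp(VBI_blend)) - 0.8
VBI_1 = ln(ln(37.7 + 0.8)) = 1.29491
VBI_2 = ln(ln(546 + 0.8)) = 1.8412
VBI_blend = 0.65 * 1.29491 + 0.35 * 1.8412 = 1.48611
visc_blend = exp(exp(1.48611)) - 0.8 = 82.29

82.29 cSt


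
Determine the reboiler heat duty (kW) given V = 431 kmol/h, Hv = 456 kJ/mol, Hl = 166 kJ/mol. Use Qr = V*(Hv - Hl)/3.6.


Qr = 431 * (456 - 166) / 3.6 = 431 * 290 / 3.6 = 34720

34720 kW


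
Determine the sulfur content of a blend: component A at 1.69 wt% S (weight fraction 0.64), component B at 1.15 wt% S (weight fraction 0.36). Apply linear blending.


Linear sulfur blending: S_blend = x1*S1 + x2*S2
Contribution 1: 0.64 * 1.69 = 1.0816 wt%
Contribution 2: 0.36 * 1.15 = 0.414 wt%
S_blend = 1.0816 + 0.414 = 1.4956

1.4956 wt%


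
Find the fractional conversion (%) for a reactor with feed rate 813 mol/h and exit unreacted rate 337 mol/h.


X = (F_in - F_out) / F_in * 100
Moles reacted = 813 - 337 = 476
X = 476 / 813 * 100
= 0.5855 * 100
= 58.55 %

58.55 %


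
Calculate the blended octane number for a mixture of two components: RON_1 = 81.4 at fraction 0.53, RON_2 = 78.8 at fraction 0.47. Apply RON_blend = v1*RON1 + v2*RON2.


Linear blending: RON_blend = sum(vi * RONi)
Contribution 1: 0.53 * 81.4 = 43.142
Contribution 2: 0.47 * 78.8 = 37.036
RON_blend = 43.142 + 37.036 = 80.178

80.178


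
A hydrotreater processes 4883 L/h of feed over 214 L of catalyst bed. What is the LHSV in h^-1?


LHSV = volumetric feed rate / catalyst volume
= 4883 L/h / 214 L
= 22.82 h^-1

22.82 h^-1


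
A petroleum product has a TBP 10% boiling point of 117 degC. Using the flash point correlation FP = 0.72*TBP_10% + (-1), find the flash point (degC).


FP = 0.72 * 117 + (-1) = 83.24

83.24 degC


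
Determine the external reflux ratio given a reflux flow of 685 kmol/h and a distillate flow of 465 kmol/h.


Reflux ratio definition: R = L / D (liquid returned / distillate withdrawn)
L = 685 kmol/h, D = 465 kmol/h
R = 685 / 465 = 1.473

1.473


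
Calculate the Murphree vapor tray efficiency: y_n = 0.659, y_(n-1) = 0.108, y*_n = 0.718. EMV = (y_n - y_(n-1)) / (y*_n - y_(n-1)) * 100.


Murphree vapor efficiency: EMV = (y_n - y_(n-1)) / (y*_n - y_(n-1)) * 100
EMV = (0.659 - 0.108) / (0.718 - 0.108) * 100 = 0.551 / 0.61 * 100 = 90.33

90.33 %


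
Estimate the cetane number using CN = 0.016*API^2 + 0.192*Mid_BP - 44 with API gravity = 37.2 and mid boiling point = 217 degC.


CN = 0.016 * 37.2^2 + 0.192 * 217 - 44
CN = 22.14144 + 41.664 - 44 = 19.80544

19.80544


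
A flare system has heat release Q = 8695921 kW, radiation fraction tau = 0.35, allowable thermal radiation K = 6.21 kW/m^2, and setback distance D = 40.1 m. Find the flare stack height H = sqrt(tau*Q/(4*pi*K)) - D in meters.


tau*Q/(4*pi*K) = 0.35 * 8695921 / (4 * pi * 6.21) = 39001.6
sqrt(39001.6) = 197.488
H = 197.488 - 40.1 = 157.4

157.4 m


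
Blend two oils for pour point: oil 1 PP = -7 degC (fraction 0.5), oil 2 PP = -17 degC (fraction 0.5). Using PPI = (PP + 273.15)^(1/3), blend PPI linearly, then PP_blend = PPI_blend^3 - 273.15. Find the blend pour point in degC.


PPI_1 = (-7 + 273.15)^(1/3) = 6.432436
PPI_2 = (-17 + 273.15)^(1/3) = 6.350844
PPI_blend = 0.5 * 6.432436 + 0.5 * 6.350844 = 6.39164
PP_blend = 6.39164^3 - 273.15 = 261.1181 - 273.15 = -12.03

-12.03 degC


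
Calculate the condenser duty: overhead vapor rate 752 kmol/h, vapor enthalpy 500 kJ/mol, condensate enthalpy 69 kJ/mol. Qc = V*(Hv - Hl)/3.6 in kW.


Qc = 752 * (500 - 69) / 3.6 = 752 * 431 / 3.6 = 90030

90030 kW


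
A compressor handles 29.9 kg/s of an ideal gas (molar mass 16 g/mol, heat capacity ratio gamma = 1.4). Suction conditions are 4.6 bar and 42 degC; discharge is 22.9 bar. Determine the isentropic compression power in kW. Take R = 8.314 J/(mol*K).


Isentropic work: W = m*(gamma/(gamma-1))*(R*T1/MW)*((P2/P1)^((gamma-1)/gamma) - 1)
T1 = 42 + 273.15 = 315.15 K
Pressure ratio = 22.9 / 4.6 = 4.97826
Exponent = (1.4 - 1)/1.4 = 0.285714
(P2/P1)^exp - 1 = 4.97826^0.285714 - 1 = 0.581848
W = 29.9 * 1.4 / 0.4 * 8.314 * 315.15 / 16 * 0.581848 = 9971

9971 kW


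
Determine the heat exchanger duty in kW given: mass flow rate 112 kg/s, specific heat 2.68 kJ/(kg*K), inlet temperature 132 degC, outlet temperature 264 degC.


Q = m_dot * cp * delta_T
delta_T = 264 - 132 = 132 K
Q = 112 * 2.68 * 132
= 300.16 * 132
= 39621.12 kW

39621.12 kW


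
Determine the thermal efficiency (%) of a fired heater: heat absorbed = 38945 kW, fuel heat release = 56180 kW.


Furnace efficiency = Q_absorbed / Q_fuel * 100
= 38945 / 56180 * 100 = 69.32

69.32 %


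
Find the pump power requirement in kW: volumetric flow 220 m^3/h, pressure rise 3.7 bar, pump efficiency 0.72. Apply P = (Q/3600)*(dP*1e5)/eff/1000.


Q = 220 / 3600 = 0.0611111 m^3/s
P = 0.0611111 * (3.7 * 1e5) / 0.72 / 1000 = 31.40

31.40 kW


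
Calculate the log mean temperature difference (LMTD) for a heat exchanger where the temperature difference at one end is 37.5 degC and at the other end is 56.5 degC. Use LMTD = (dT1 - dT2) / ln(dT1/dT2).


LMTD = (dT1 - dT2) / ln(dT1/dT2)
= (37.5 - 56.5) / ln(37.5 / 56.5) = -19 / -0.4099 = 46.35

46.35 degC


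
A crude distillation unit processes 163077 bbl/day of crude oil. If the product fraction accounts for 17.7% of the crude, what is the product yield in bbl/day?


Crude throughput = 163077 bbl/day
Fraction yield = 17.7%
yield = throughput * fraction / 100
yield = 163077 * 17.7 / 100 = 28864.629

28864.629 bbl/day


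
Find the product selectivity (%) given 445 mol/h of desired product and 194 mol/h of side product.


Selectivity = desired / (desired + undesired) * 100
Total products = 445 + 194 = 639 mol/h
S = 445 / 639 * 100
= 0.6964 * 100
= 69.64 %

69.64 %


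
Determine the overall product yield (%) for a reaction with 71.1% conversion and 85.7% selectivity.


Overall yield = conversion (%) * selectivity (%) / 100
Conversion = 71.1%, Selectivity = 85.7%
Y = 71.1 * 85.7 / 100
= 60.9327 %

60.9327 %


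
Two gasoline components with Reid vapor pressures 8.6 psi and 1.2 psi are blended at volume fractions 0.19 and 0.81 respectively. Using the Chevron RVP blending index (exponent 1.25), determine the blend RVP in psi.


Chevron index: RVP_blend = (sum xi*RVPi^1.25)^(1/1.25)
RVP^1.25 terms: 0.19 * 8.6^1.25 + 0.81 * 1.2^1.25 = 3.81552
RVP_blend = 3.81552^(1/1.25) = 2.919

2.919 psi


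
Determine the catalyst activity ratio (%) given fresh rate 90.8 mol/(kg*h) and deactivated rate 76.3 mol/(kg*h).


Activity (%) = (rate_used / rate_fresh) * 100
rate_used = 76.3, rate_fresh = 90.8
= (76.3 / 90.8) * 100
= 0.8403 * 100 = 84.03

84.03 %


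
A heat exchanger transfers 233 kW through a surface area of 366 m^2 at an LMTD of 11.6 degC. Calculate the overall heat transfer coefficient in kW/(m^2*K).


From Q = U*A*LMTD, U = Q / (A * LMTD)
U = 233 / (366 * 11.6) = 233 / 4245.6 = 0.05488

0.05488 kW/(m^2*K)


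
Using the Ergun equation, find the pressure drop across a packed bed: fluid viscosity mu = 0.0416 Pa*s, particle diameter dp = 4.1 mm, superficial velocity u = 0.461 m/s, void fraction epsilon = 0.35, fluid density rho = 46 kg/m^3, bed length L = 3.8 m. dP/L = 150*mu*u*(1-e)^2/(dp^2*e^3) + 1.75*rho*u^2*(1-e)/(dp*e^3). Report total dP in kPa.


dp = 4.1 mm = 0.0041 m
Viscous term = 150*0.0416*0.461*(1-0.35)^2 / (0.0041^2*0.35^3) = 1686320
Inertial term = 1.75*46*0.461^2*(1-0.35) / (0.0041*0.35^3) = 63259.1
dP/L = 1686320 + 63259.1 = 1749580 Pa/m
dP = 1749580 * 3.8 / 1000 = 6648 kPa

6648 kPa


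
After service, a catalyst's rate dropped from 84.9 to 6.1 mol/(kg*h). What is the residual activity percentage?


Activity (%) = (rate_used / rate_fresh) * 100
rate_used = 6.1, rate_fresh = 84.9
= (6.1 / 84.9) * 100
= 0.07185 * 100 = 7.185

7.185 %


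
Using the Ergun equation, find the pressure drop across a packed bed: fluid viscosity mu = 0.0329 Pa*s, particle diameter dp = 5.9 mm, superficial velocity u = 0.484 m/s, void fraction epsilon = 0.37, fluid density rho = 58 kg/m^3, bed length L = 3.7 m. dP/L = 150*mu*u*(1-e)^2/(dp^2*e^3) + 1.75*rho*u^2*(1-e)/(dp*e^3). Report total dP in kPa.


dp = 5.9 mm = 0.0059 m
Viscous term = 150*0.0329*0.484*(1-0.37)^2 / (0.0059^2*0.37^3) = 537656
Inertial term = 1.75*58*0.484^2*(1-0.37) / (0.0059*0.37^3) = 50123.4
dP/L = 537656 + 50123.4 = 587779 Pa/m
dP = 587779 * 3.7 / 1000 = 2175 kPa

2175 kPa


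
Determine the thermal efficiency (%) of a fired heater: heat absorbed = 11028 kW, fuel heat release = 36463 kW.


Furnace efficiency = Q_absorbed / Q_fuel * 100
= 11028 / 36463 * 100 = 30.24

30.24 %


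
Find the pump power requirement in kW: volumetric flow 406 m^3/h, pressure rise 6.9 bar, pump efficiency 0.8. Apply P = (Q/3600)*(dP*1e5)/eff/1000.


Q = 406 / 3600 = 0.112778 m^3/s
P = 0.112778 * (6.9 * 1e5) / 0.8 / 1000 = 97.27

97.27 kW


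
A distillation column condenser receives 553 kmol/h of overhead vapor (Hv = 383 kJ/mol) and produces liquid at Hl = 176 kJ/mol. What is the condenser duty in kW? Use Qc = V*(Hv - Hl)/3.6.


Qc = 553 * (383 - 176) / 3.6 = 553 * 207 / 3.6 = 31800

31800 kW


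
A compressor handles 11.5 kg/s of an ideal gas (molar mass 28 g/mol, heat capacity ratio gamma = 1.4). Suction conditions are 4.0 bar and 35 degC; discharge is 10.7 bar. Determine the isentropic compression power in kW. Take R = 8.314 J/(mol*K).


Isentropic work: W = m*(gamma/(gamma-1))*(R*T1/MW)*((P2/P1)^((gamma-1)/gamma) - 1)
T1 = 35 + 273.15 = 308.15 K
Pressure ratio = 10.7 / 4.0 = 2.675
Exponent = (1.4 - 1)/1.4 = 0.285714
(P2/P1)^exp - 1 = 2.675^0.285714 - 1 = 0.324623
W = 11.5 * 1.4 / 0.4 * 8.314 * 308.15 / 28 * 0.324623 = 1196

1196 kW


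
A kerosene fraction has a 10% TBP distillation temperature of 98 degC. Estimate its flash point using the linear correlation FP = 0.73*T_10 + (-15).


FP = 0.73 * 98 + (-15) = 56.54

56.54 degC


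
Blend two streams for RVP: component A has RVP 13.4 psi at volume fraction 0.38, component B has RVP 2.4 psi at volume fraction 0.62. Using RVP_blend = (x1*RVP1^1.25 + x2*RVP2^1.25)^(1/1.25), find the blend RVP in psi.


Chevron index: RVP_blend = (sum xi*RVPi^1.25)^(1/1.25)
RVP^1.25 terms: 0.38 * 13.4^1.25 + 0.62 * 2.4^1.25 = 11.5944
RVP_blend = 11.5944^(1/1.25) = 7.102

7.102 psi


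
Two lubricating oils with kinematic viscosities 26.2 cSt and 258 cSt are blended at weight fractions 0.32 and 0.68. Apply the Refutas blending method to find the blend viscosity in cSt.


Refutas method: VBN_i = 14.534*ln(ln(visc_i + 0.8)) + 10.975, blended linearly by mass fraction; since VBN is linear in VBI_i = ln(ln(visc_i + 0.8)) and the fractions sum to 1, blend VBI directly: visc = exp(exp(VBI_blend)) - 0.8
VBI_1 = ln(ln(26.2 + 0.8)) = 1.19266
VBI_2 = ln(ln(258 + 0.8)) = 1.71489
VBI_blend = 0.32 * 1.19266 + 0.68 * 1.71489 = 1.54778
visc_blend = exp(exp(1.54778)) - 0.8 = 109.3

109.3 cSt


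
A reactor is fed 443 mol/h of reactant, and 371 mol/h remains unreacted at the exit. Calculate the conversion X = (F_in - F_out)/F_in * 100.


X = (F_in - F_out) / F_in * 100
Moles reacted = 443 - 371 = 72
X = 72 / 443 * 100
= 0.1625 * 100
= 16.25 %

16.25 %


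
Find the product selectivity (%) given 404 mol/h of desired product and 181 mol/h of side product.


Selectivity = desired / (desired + undesired) * 100
Total products = 404 + 181 = 585 mol/h
S = 404 / 585 * 100
= 0.6906 * 100
= 69.06 %

69.06 %


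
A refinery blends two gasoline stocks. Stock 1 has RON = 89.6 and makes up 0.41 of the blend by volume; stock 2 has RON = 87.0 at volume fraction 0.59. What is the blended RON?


Linear blending: RON_blend = sum(vi * RONi)
Contribution 1: 0.41 * 89.6 = 36.736
Contribution 2: 0.59 * 87.0 = 51.33
RON_blend = 36.736 + 51.33 = 88.066

88.066


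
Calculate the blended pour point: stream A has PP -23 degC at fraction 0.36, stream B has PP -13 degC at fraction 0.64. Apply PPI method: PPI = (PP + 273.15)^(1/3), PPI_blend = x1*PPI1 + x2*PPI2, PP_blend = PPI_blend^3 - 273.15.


PPI_1 = (-23 + 273.15)^(1/3) = 6.300865
PPI_2 = (-13 + 273.15)^(1/3) = 6.383731
PPI_blend = 0.36 * 6.300865 + 0.64 * 6.383731 = 6.353899
PP_blend = 6.353899^3 - 273.15 = 256.5198 - 273.15 = -16.63

-16.63 degC


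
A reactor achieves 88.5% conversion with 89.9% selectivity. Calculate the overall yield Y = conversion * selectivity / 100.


Overall yield = conversion (%) * selectivity (%) / 100
Conversion = 88.5%, Selectivity = 89.9%
Y = 88.5 * 89.9 / 100
= 79.5615 %

79.5615 %


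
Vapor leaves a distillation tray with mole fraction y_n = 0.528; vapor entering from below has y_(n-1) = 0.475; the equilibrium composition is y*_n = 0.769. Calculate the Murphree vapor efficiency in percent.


Murphree vapor efficiency: EMV = (y_n - y_(n-1)) / (y*_n - y_(n-1)) * 100
EMV = (0.528 - 0.475) / (0.769 - 0.475) * 100 = 0.053 / 0.294 * 100 = 18.03

18.03 %


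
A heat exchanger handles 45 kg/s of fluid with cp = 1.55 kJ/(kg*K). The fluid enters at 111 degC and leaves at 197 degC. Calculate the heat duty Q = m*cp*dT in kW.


Q = m_dot * cp * delta_T
delta_T = 197 - 111 = 86 K
Q = 45 * 1.55 * 86
= 69.75 * 86
= 5998.5 kW

5998.5 kW


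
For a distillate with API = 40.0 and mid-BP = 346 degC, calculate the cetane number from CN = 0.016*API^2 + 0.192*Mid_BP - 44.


CN = 0.016 * 40.0^2 + 0.192 * 346 - 44
CN = 25.6 + 66.432 - 44 = 48.032

48.032


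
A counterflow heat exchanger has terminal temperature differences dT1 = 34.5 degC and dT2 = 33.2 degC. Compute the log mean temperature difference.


LMTD = (dT1 - dT2) / ln(dT1/dT2)
= (34.5 - 33.2) / ln(34.5 / 33.2) = 1.3 / 0.0384094 = 33.85

33.85 degC


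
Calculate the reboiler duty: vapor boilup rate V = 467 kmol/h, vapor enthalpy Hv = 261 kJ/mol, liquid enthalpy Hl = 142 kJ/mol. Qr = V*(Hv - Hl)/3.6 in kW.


Qr = 467 * (261 - 142) / 3.6 = 467 * 119 / 3.6 = 15440

15440 kW


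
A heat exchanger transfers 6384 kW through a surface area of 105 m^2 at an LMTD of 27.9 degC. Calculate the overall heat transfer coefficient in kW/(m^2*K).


From Q = U*A*LMTD, U = Q / (A * LMTD)
U = 6384 / (105 * 27.9) = 6384 / 2929.5 = 2.179

2.179 kW/(m^2*K)


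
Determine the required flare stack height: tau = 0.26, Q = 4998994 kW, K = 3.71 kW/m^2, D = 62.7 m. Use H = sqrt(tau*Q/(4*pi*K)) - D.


tau*Q/(4*pi*K) = 0.26 * 4998994 / (4 * pi * 3.71) = 27878.7
sqrt(27878.7) = 166.969
H = 166.969 - 62.7 = 104.3

104.3 m


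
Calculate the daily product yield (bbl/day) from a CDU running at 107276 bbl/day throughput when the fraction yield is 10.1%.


Crude throughput = 107276 bbl/day
Fraction yield = 10.1%
yield = throughput * fraction / 100
yield = 107276 * 10.1 / 100 = 10834.876

10834.876 bbl/day


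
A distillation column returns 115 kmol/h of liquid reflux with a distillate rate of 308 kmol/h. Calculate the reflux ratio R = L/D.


Reflux ratio definition: R = L / D (liquid returned / distillate withdrawn)
L = 115 kmol/h, D = 308 kmol/h
R = 115 / 308 = 0.3734

0.3734


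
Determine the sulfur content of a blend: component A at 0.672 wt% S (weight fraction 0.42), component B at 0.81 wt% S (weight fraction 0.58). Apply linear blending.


Linear sulfur blending: S_blend = x1*S1 + x2*S2
Contribution 1: 0.42 * 0.672 = 0.28224 wt%
Contribution 2: 0.58 * 0.81 = 0.4698 wt%
S_blend = 0.28224 + 0.4698 = 0.75204

0.75204 wt%


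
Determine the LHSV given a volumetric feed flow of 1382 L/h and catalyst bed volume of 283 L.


LHSV = volumetric feed rate / catalyst volume
= 1382 L/h / 283 L
= 4.883 h^-1

4.883 h^-1


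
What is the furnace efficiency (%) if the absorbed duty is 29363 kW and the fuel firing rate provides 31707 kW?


Furnace efficiency = Q_absorbed / Q_fuel * 100
= 29363 / 31707 * 100 = 92.61

92.61 %


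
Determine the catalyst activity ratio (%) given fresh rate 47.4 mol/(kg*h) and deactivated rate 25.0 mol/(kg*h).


Activity (%) = (rate_used / rate_fresh) * 100
rate_used = 25.0, rate_fresh = 47.4
= (25.0 / 47.4) * 100
= 0.5274 * 100 = 52.74

52.74 %


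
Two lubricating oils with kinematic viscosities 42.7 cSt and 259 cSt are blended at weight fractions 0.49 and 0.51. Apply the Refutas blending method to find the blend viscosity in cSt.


Refutas method: VBN_i = 14.534*ln(ln(visc_i + 0.8)) + 10.975, blended linearly by mass fraction; since VBN is linear in VBI_i = ln(ln(visc_i + 0.8)) and the fractions sum to 1, blend VBI directly: visc = exp(exp(VBI_blend)) - 0.8
VBI_1 = ln(ln(42.7 + 0.8)) = 1.32781
VBI_2 = ln(ln(259 + 0.8)) = 1.71558
VBI_blend = 0.49 * 1.32781 + 0.51 * 1.71558 = 1.52557
visc_blend = exp(exp(1.52557)) - 0.8 = 98.46

98.46 cSt


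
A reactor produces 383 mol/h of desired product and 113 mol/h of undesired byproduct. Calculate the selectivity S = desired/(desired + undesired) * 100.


Selectivity = desired / (desired + undesired) * 100
Total products = 383 + 113 = 496 mol/h
S = 383 / 496 * 100
= 0.7722 * 100
= 77.22 %

77.22 %


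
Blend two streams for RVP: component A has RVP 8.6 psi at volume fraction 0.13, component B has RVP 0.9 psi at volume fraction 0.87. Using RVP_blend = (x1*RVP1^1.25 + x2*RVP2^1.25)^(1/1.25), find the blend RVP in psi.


Chevron index: RVP_blend = (sum xi*RVPi^1.25)^(1/1.25)
RVP^1.25 terms: 0.13 * 8.6^1.25 + 0.87 * 0.9^1.25 = 2.67719
RVP_blend = 2.67719^(1/1.25) = 2.199

2.199 psi


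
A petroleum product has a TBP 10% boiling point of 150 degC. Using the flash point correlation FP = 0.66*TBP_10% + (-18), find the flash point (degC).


FP = 0.66 * 150 + (-18) = 81

81 degC


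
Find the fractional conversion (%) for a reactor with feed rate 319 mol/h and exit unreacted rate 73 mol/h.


X = (F_in - F_out) / F_in * 100
Moles reacted = 319 - 73 = 246
X = 246 / 319 * 100
= 0.7712 * 100
= 77.12 %

77.12 %


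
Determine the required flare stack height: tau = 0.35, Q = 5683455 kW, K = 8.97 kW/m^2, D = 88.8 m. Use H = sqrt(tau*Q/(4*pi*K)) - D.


tau*Q/(4*pi*K) = 0.35 * 5683455 / (4 * pi * 8.97) = 17647.3
sqrt(17647.3) = 132.843
H = 132.843 - 88.8 = 44.04

44.04 m


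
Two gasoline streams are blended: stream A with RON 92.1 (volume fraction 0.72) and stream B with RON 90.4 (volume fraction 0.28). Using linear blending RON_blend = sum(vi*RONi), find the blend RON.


Linear blending: RON_blend = sum(vi * RONi)
Contribution 1: 0.72 * 92.1 = 66.312
Contribution 2: 0.28 * 90.4 = 25.312
RON_blend = 66.312 + 25.312 = 91.624

91.624


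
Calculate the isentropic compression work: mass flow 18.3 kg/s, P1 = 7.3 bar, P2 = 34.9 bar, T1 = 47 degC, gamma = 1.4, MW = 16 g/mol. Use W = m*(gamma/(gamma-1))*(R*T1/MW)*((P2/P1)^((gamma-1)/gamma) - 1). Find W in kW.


Isentropic work: W = m*(gamma/(gamma-1))*(R*T1/MW)*((P2/P1)^((gamma-1)/gamma) - 1)
T1 = 47 + 273.15 = 320.15 K
Pressure ratio = 34.9 / 7.3 = 4.78082
Exponent = (1.4 - 1)/1.4 = 0.285714
(P2/P1)^exp - 1 = 4.78082^0.285714 - 1 = 0.563664
W = 18.3 * 1.4 / 0.4 * 8.314 * 320.15 / 16 * 0.563664 = 6006

6006 kW


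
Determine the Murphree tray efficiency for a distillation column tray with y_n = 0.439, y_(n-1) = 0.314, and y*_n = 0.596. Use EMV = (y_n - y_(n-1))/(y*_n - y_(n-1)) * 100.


Murphree vapor efficiency: EMV = (y_n - y_(n-1)) / (y*_n - y_(n-1)) * 100
EMV = (0.439 - 0.314) / (0.596 - 0.314) * 100 = 0.125 / 0.282 * 100 = 44.33

44.33 %


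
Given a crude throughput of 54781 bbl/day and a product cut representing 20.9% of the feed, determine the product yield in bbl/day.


Crude throughput = 54781 bbl/day
Fraction yield = 20.9%
yield = throughput * fraction / 100
yield = 54781 * 20.9 / 100 = 11449.229

11449.229 bbl/day


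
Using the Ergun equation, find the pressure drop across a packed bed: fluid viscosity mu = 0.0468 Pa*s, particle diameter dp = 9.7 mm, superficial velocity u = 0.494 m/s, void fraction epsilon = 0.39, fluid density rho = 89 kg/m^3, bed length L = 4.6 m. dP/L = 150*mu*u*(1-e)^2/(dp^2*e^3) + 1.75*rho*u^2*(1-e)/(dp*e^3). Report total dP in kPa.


dp = 9.7 mm = 0.0097 m
Viscous term = 150*0.0468*0.494*(1-0.39)^2 / (0.0097^2*0.39^3) = 231199
Inertial term = 1.75*89*0.494^2*(1-0.39) / (0.0097*0.39^3) = 40294.5
dP/L = 231199 + 40294.5 = 271494 Pa/m
dP = 271494 * 4.6 / 1000 = 1249 kPa

1249 kPa


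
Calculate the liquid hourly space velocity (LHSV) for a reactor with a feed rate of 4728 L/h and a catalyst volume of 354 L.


LHSV = volumetric feed rate / catalyst volume
= 4728 L/h / 354 L
= 13.36 h^-1

13.36 h^-1


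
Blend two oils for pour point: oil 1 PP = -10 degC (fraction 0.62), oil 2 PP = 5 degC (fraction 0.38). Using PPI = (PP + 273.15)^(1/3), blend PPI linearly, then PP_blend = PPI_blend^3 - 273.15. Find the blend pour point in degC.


PPI_1 = (-10 + 273.15)^(1/3) = 6.408176
PPI_2 = (5 + 273.15)^(1/3) = 6.527693
PPI_blend = 0.62 * 6.408176 + 0.38 * 6.527693 = 6.453592
PP_blend = 6.453592^3 - 273.15 = 268.7847 - 273.15 = -4.37

-4.37 degC


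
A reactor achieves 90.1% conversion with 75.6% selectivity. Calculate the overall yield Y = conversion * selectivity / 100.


Overall yield = conversion (%) * selectivity (%) / 100
Conversion = 90.1%, Selectivity = 75.6%
Y = 90.1 * 75.6 / 100
= 68.1156 %

68.1156 %


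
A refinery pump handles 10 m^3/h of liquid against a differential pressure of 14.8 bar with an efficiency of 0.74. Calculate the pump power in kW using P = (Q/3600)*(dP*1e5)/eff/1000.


Q = 10 / 3600 = 0.00277778 m^3/s
P = 0.00277778 * (14.8 * 1e5) / 0.74 / 1000 = 5.556

5.556 kW


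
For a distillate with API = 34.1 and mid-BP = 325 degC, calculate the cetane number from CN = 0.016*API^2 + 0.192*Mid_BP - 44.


CN = 0.016 * 34.1^2 + 0.192 * 325 - 44
CN = 18.60496 + 62.4 - 44 = 37.00496

37.00496


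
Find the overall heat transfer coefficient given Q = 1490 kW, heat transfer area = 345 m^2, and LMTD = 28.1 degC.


From Q = U*A*LMTD, U = Q / (A * LMTD)
U = 1490 / (345 * 28.1) = 1490 / 9694.5 = 0.1537

0.1537 kW/(m^2*K)


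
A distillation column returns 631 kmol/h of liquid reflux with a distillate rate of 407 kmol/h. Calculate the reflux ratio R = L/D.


Reflux ratio definition: R = L / D (liquid returned / distillate withdrawn)
L = 631 kmol/h, D = 407 kmol/h
R = 631 / 407 = 1.550

1.550


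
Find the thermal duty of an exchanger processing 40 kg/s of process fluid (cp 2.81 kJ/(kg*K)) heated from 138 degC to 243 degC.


Q = m_dot * cp * delta_T
delta_T = 243 - 138 = 105 K
Q = 40 * 2.81 * 105
= 112.4 * 105
= 11802 kW

11802 kW


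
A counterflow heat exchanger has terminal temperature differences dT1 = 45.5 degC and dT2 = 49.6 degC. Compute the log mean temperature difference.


LMTD = (dT1 - dT2) / ln(dT1/dT2)
= (45.5 - 49.6) / ln(45.5 / 49.6) = -4.1 / -0.0862785 = 47.52

47.52 degC


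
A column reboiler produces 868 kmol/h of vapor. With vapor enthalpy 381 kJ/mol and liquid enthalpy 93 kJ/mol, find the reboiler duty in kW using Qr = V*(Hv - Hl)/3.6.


Qr = 868 * (381 - 93) / 3.6 = 868 * 288 / 3.6 = 69440

69440 kW


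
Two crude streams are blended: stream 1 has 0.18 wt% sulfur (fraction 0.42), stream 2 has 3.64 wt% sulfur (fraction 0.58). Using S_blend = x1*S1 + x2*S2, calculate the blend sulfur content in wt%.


Linear sulfur blending: S_blend = x1*S1 + x2*S2
Contribution 1: 0.42 * 0.18 = 0.0756 wt%
Contribution 2: 0.58 * 3.64 = 2.1112 wt%
S_blend = 0.0756 + 2.1112 = 2.1868

2.1868 wt%


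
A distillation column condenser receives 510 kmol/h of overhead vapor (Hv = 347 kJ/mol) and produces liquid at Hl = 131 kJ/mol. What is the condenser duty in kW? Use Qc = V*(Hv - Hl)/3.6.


Qc = 510 * (347 - 131) / 3.6 = 510 * 216 / 3.6 = 30600

30600 kW


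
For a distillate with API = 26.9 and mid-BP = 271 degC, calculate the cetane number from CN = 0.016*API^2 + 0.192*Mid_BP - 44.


CN = 0.016 * 26.9^2 + 0.192 * 271 - 44
CN = 11.57776 + 52.032 - 44 = 19.60976

19.60976


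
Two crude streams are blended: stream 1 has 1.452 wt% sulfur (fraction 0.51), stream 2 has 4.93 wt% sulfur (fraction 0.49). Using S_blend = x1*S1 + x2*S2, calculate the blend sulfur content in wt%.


Linear sulfur blending: S_blend = x1*S1 + x2*S2
Contribution 1: 0.51 * 1.452 = 0.74052 wt%
Contribution 2: 0.49 * 4.93 = 2.4157 wt%
S_blend = 0.74052 + 2.4157 = 3.15622

3.15622 wt%


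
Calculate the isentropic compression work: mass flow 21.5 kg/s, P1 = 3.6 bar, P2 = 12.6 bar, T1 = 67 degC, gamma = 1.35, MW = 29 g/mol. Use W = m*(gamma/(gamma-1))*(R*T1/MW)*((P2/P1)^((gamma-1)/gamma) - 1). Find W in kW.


Isentropic work: W = m*(gamma/(gamma-1))*(R*T1/MW)*((P2/P1)^((gamma-1)/gamma) - 1)
T1 = 67 + 273.15 = 340.15 K
Pressure ratio = 12.6 / 3.6 = 3.5
Exponent = (1.35 - 1)/1.35 = 0.259259
(P2/P1)^exp - 1 = 3.5^0.259259 - 1 = 0.38374
W = 21.5 * 1.35 / 0.35 * 8.314 * 340.15 / 29 * 0.38374 = 3103

3103 kW


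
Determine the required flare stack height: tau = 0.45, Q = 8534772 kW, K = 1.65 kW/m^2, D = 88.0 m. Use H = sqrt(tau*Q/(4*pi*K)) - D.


tau*Q/(4*pi*K) = 0.45 * 8534772 / (4 * pi * 1.65) = 185230
sqrt(185230) = 430.384
H = 430.384 - 88.0 = 342.4

342.4 m


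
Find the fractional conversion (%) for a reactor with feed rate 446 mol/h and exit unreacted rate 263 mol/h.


X = (F_in - F_out) / F_in * 100
Moles reacted = 446 - 263 = 183
X = 183 / 446 * 100
= 0.4103 * 100
= 41.03 %

41.03 %


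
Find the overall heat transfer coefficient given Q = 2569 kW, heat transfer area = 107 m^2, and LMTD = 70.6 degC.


From Q = U*A*LMTD, U = Q / (A * LMTD)
U = 2569 / (107 * 70.6) = 2569 / 7554.2 = 0.3401

0.3401 kW/(m^2*K)


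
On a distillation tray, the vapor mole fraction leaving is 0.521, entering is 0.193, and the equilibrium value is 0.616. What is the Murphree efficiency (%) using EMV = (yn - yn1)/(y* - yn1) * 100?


Murphree vapor efficiency: EMV = (y_n - y_(n-1)) / (y*_n - y_(n-1)) * 100
EMV = (0.521 - 0.193) / (0.616 - 0.193) * 100 = 0.328 / 0.423 * 100 = 77.54

77.54 %


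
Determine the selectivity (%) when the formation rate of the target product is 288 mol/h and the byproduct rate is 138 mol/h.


Selectivity = desired / (desired + undesired) * 100
Total products = 288 + 138 = 426 mol/h
S = 288 / 426 * 100
= 0.6761 * 100
= 67.61 %

67.61 %


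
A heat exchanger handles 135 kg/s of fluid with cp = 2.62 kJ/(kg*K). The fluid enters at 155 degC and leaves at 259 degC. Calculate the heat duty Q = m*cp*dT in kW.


Q = m_dot * cp * delta_T
delta_T = 259 - 155 = 104 K
Q = 135 * 2.62 * 104
= 353.7 * 104
= 36784.8 kW

36784.8 kW


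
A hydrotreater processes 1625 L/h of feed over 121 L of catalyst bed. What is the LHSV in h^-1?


LHSV = volumetric feed rate / catalyst volume
= 1625 L/h / 121 L
= 13.43 h^-1

13.43 h^-1


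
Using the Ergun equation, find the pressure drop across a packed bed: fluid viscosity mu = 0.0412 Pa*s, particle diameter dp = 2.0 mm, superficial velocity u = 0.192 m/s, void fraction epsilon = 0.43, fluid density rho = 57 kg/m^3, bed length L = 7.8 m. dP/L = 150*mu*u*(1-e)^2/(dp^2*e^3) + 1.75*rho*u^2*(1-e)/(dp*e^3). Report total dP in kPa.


dp = 2.0 mm = 0.002 m
Viscous term = 150*0.0412*0.192*(1-0.43)^2 / (0.002^2*0.43^3) = 1212200
Inertial term = 1.75*57*0.192^2*(1-0.43) / (0.002*0.43^3) = 13181.2
dP/L = 1212200 + 13181.2 = 1225380 Pa/m
dP = 1225380 * 7.8 / 1000 = 9558 kPa

9558 kPa


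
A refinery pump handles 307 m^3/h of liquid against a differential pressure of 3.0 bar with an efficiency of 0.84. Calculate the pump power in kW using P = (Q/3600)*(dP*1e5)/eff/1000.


Q = 307 / 3600 = 0.0852778 m^3/s
P = 0.0852778 * (3.0 * 1e5) / 0.84 / 1000 = 30.46

30.46 kW


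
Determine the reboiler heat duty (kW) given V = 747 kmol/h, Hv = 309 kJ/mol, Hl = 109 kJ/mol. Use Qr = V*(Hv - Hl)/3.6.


Qr = 747 * (309 - 109) / 3.6 = 747 * 200 / 3.6 = 41500

41500 kW


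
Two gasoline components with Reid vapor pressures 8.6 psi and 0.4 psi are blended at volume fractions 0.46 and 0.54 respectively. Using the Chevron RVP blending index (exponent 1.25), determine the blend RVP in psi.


Chevron index: RVP_blend = (sum xi*RVPi^1.25)^(1/1.25)
RVP^1.25 terms: 0.46 * 8.6^1.25 + 0.54 * 0.4^1.25 = 6.94634
RVP_blend = 6.94634^(1/1.25) = 4.714

4.714 psi


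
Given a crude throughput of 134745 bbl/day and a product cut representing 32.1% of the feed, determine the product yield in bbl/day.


Crude throughput = 134745 bbl/day
Fraction yield = 32.1%
yield = throughput * fraction / 100
yield = 134745 * 32.1 / 100 = 43253.145

43253.145 bbl/day


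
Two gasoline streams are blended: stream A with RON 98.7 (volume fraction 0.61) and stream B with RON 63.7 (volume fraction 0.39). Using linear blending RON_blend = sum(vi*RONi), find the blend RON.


Linear blending: RON_blend = sum(vi * RONi)
Contribution 1: 0.61 * 98.7 = 60.207
Contribution 2: 0.39 * 63.7 = 24.843
RON_blend = 60.207 + 24.843 = 85.05

85.05


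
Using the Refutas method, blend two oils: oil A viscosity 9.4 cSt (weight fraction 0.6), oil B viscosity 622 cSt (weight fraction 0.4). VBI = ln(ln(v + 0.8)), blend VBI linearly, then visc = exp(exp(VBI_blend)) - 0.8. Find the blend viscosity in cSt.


Refutas method: VBN_i = 14.534*ln(ln(visc_i + 0.8)) + 10.975, blended linearly by mass fraction; since VBN is linear in VBI_i = ln(ln(visc_i + 0.8)) and the fractions sum to 1, blend VBI directly: visc = exp(exp(VBI_blend)) - 0.8
VBI_1 = ln(ln(9.4 + 0.8)) = 0.842596
VBI_2 = ln(ln(622 + 0.8)) = 1.86163
VBI_blend = 0.6 * 0.842596 + 0.4 * 1.86163 = 1.25021
visc_blend = exp(exp(1.25021)) - 0.8 = 32.02

32.02 cSt


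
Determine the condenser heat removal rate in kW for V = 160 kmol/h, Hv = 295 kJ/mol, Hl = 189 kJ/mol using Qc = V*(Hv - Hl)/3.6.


Qc = 160 * (295 - 189) / 3.6 = 160 * 106 / 3.6 = 4711

4711 kW


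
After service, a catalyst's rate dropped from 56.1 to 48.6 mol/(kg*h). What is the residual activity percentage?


Activity (%) = (rate_used / rate_fresh) * 100
rate_used = 48.6, rate_fresh = 56.1
= (48.6 / 56.1) * 100
= 0.8663 * 100 = 86.63

86.63 %


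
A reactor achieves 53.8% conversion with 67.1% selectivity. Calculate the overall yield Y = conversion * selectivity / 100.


Overall yield = conversion (%) * selectivity (%) / 100
Conversion = 53.8%, Selectivity = 67.1%
Y = 53.8 * 67.1 / 100
= 36.0998 %

36.0998 %


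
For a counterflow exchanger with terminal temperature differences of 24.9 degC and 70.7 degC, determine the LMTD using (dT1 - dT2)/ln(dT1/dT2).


LMTD = (dT1 - dT2) / ln(dT1/dT2)
= (24.9 - 70.7) / ln(24.9 / 70.7) = -45.8 / -1.04358 = 43.89

43.89 degC


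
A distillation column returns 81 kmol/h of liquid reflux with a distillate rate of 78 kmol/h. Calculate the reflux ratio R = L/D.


Reflux ratio definition: R = L / D (liquid returned / distillate withdrawn)
L = 81 kmol/h, D = 78 kmol/h
R = 81 / 78 = 1.038

1.038


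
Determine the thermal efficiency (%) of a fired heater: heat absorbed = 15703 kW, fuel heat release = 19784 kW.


Furnace efficiency = Q_absorbed / Q_fuel * 100
= 15703 / 19784 * 100 = 79.37

79.37 %


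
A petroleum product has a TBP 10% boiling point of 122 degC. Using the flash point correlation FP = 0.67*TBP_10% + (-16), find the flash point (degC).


FP = 0.67 * 122 + (-16) = 65.74

65.74 degC


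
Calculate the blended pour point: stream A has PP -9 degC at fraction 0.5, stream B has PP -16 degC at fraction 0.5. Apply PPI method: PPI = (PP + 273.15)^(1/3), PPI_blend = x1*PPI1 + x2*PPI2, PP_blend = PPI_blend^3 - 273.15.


PPI_1 = (-9 + 273.15)^(1/3) = 6.416283
PPI_2 = (-16 + 273.15)^(1/3) = 6.359098
PPI_blend = 0.5 * 6.416283 + 0.5 * 6.359098 = 6.38769
PP_blend = 6.38769^3 - 273.15 = 260.6343 - 273.15 = -12.52

-12.52 degC


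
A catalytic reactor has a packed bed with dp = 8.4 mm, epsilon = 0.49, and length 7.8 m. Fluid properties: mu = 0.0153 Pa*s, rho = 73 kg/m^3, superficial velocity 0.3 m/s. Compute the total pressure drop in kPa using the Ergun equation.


dp = 8.4 mm = 0.0084 m
Viscous term = 150*0.0153*0.3*(1-0.49)^2 / (0.0084^2*0.49^3) = 21572.4
Inertial term = 1.75*73*0.3^2*(1-0.49) / (0.0084*0.49^3) = 5933.43
dP/L = 21572.4 + 5933.43 = 27505.8 Pa/m
dP = 27505.8 * 7.8 / 1000 = 214.5 kPa

214.5 kPa


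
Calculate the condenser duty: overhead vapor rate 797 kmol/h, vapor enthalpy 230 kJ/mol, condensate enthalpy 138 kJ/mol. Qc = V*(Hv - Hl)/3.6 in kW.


Qc = 797 * (230 - 138) / 3.6 = 797 * 92 / 3.6 = 20370

20370 kW


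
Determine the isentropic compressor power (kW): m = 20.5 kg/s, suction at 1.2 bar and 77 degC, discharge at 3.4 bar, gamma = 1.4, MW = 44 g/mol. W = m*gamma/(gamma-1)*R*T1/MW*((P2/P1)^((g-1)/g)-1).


Isentropic work: W = m*(gamma/(gamma-1))*(R*T1/MW)*((P2/P1)^((gamma-1)/gamma) - 1)
T1 = 77 + 273.15 = 350.15 K
Pressure ratio = 3.4 / 1.2 = 2.83333
Exponent = (1.4 - 1)/1.4 = 0.285714
(P2/P1)^exp - 1 = 2.83333^0.285714 - 1 = 0.346566
W = 20.5 * 1.4 / 0.4 * 8.314 * 350.15 / 44 * 0.346566 = 1645

1645 kW


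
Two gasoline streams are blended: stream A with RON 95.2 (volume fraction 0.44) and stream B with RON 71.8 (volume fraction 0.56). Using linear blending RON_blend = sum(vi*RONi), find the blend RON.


Linear blending: RON_blend = sum(vi * RONi)
Contribution 1: 0.44 * 95.2 = 41.888
Contribution 2: 0.56 * 71.8 = 40.208
RON_blend = 41.888 + 40.208 = 82.096

82.096


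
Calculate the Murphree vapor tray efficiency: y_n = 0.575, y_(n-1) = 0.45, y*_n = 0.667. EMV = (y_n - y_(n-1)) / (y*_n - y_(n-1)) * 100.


Murphree vapor efficiency: EMV = (y_n - y_(n-1)) / (y*_n - y_(n-1)) * 100
EMV = (0.575 - 0.45) / (0.667 - 0.45) * 100 = 0.125 / 0.217 * 100 = 57.60

57.60 %


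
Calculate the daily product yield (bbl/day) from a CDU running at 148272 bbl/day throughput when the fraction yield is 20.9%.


Crude throughput = 148272 bbl/day
Fraction yield = 20.9%
yield = throughput * fraction / 100
yield = 148272 * 20.9 / 100 = 30988.848

30988.848 bbl/day


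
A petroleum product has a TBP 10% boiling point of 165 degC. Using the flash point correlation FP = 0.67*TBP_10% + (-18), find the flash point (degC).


FP = 0.67 * 165 + (-18) = 92.55

92.55 degC


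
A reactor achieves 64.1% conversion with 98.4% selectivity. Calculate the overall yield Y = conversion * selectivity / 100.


Overall yield = conversion (%) * selectivity (%) / 100
Conversion = 64.1%, Selectivity = 98.4%
Y = 64.1 * 98.4 / 100
= 63.0744 %

63.0744 %


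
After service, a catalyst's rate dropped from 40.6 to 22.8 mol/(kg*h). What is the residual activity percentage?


Activity (%) = (rate_used / rate_fresh) * 100
rate_used = 22.8, rate_fresh = 40.6
= (22.8 / 40.6) * 100
= 0.5616 * 100 = 56.16

56.16 %


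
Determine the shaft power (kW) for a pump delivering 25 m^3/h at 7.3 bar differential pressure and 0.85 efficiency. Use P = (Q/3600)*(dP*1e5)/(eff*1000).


Q = 25 / 3600 = 0.00694444 m^3/s
P = 0.00694444 * (7.3 * 1e5) / 0.85 / 1000 = 5.964

5.964 kW


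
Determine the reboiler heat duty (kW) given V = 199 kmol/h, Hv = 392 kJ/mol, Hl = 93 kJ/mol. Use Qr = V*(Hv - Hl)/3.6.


Qr = 199 * (392 - 93) / 3.6 = 199 * 299 / 3.6 = 16530

16530 kW


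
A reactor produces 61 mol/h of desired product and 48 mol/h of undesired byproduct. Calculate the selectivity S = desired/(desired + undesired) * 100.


Selectivity = desired / (desired + undesired) * 100
Total products = 61 + 48 = 109 mol/h
S = 61 / 109 * 100
= 0.5596 * 100
= 55.96 %

55.96 %


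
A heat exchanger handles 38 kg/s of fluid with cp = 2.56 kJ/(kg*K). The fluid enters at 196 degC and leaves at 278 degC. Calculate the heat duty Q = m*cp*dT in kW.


Q = m_dot * cp * delta_T
delta_T = 278 - 196 = 82 K
Q = 38 * 2.56 * 82
= 97.28 * 82
= 7976.96 kW

7976.96 kW


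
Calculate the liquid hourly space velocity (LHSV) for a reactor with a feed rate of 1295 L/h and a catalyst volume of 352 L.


LHSV = volumetric feed rate / catalyst volume
= 1295 L/h / 352 L
= 3.679 h^-1

3.679 h^-1


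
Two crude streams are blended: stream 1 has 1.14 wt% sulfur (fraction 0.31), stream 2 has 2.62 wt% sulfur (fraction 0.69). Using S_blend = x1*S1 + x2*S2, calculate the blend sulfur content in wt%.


Linear sulfur blending: S_blend = x1*S1 + x2*S2
Contribution 1: 0.31 * 1.14 = 0.3534 wt%
Contribution 2: 0.69 * 2.62 = 1.8078 wt%
S_blend = 0.3534 + 1.8078 = 2.1612

2.1612 wt%


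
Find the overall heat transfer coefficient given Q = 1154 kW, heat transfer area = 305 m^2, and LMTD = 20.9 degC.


From Q = U*A*LMTD, U = Q / (A * LMTD)
U = 1154 / (305 * 20.9) = 1154 / 6374.5 = 0.1810

0.1810 kW/(m^2*K)


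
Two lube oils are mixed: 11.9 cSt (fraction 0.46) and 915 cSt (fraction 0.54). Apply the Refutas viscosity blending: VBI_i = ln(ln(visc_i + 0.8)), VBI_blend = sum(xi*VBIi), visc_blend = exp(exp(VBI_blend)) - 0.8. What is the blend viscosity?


Refutas method: VBN_i = 14.534*ln(ln(visc_i + 0.8)) + 10.975, blended linearly by mass fraction; since VBN is linear in VBI_i = ln(ln(visc_i + 0.8)) and the fractions sum to 1, blend VBI directly: visc = exp(exp(VBI_blend)) - 0.8
VBI_1 = ln(ln(11.9 + 0.8)) = 0.932795
VBI_2 = ln(ln(915 + 0.8)) = 1.91983
VBI_blend = 0.46 * 0.932795 + 0.54 * 1.91983 = 1.46579
visc_blend = exp(exp(1.46579)) - 0.8 = 75.22

75.22 cSt


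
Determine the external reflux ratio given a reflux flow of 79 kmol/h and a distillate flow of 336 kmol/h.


Reflux ratio definition: R = L / D (liquid returned / distillate withdrawn)
L = 79 kmol/h, D = 336 kmol/h
R = 79 / 336 = 0.2351

0.2351


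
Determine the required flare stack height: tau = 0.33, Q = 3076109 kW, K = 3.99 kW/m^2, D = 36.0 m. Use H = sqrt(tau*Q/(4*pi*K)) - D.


tau*Q/(4*pi*K) = 0.33 * 3076109 / (4 * pi * 3.99) = 20245.7
sqrt(20245.7) = 142.287
H = 142.287 - 36.0 = 106.3

106.3 m


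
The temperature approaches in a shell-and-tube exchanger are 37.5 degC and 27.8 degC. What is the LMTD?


LMTD = (dT1 - dT2) / ln(dT1/dT2)
= (37.5 - 27.8) / ln(37.5 / 27.8) = 9.7 / 0.299305 = 32.41

32.41 degC


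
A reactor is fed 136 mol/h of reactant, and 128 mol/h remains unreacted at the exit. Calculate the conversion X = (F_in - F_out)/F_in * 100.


X = (F_in - F_out) / F_in * 100
Moles reacted = 136 - 128 = 8
X = 8 / 136 * 100
= 0.05882 * 100
= 5.882 %

5.882 %


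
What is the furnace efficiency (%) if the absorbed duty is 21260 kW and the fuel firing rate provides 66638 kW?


Furnace efficiency = Q_absorbed / Q_fuel * 100
= 21260 / 66638 * 100 = 31.90

31.90 %
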